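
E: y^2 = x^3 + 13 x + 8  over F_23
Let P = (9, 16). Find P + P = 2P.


Doubling: s = (3 x1^2 + a) / (2 y1)
s = (3*9^2 + 13) / (2*16) mod 23 = 8
x3 = s^2 - 2 x1 mod 23 = 8^2 - 2*9 = 0
y3 = s (x1 - x3) - y1 mod 23 = 8 * (9 - 0) - 16 = 10

2P = (0, 10)


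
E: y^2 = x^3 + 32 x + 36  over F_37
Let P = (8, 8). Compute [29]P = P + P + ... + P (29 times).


k = 29 = 11101_2 (binary, LSB first: 10111)
Double-and-add from P = (8, 8):
  bit 0 = 1: acc = O + (8, 8) = (8, 8)
  bit 1 = 0: acc unchanged = (8, 8)
  bit 2 = 1: acc = (8, 8) + (3, 23) = (35, 36)
  bit 3 = 1: acc = (35, 36) + (5, 5) = (0, 31)
  bit 4 = 1: acc = (0, 31) + (2, 16) = (8, 29)

29P = (8, 29)


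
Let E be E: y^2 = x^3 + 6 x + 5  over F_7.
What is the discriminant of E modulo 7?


4 a^3 + 27 b^2 = 4*6^3 + 27*5^2 = 864 + 675 = 1539
Delta = -16 * (1539) = -24624
Delta mod 7 = 2

Delta = 2 (mod 7)


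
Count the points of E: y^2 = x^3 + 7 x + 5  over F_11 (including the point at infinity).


For each x in F_11, count y with y^2 = x^3 + 7 x + 5 mod 11:
  x = 0: RHS = 5, y in [4, 7]  -> 2 point(s)
  x = 2: RHS = 5, y in [4, 7]  -> 2 point(s)
  x = 3: RHS = 9, y in [3, 8]  -> 2 point(s)
  x = 4: RHS = 9, y in [3, 8]  -> 2 point(s)
  x = 5: RHS = 0, y in [0]  -> 1 point(s)
  x = 7: RHS = 1, y in [1, 10]  -> 2 point(s)
  x = 8: RHS = 1, y in [1, 10]  -> 2 point(s)
  x = 9: RHS = 5, y in [4, 7]  -> 2 point(s)
Affine points: 15. Add the point at infinity: total = 16.

#E(F_11) = 16


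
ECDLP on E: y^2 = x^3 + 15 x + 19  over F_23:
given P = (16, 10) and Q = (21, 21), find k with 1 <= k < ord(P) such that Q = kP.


Enumerate multiples of P until we hit Q = (21, 21):
  1P = (16, 10)
  2P = (9, 3)
  3P = (22, 7)
  4P = (14, 12)
  5P = (17, 14)
  6P = (6, 7)
  7P = (5, 14)
  8P = (20, 4)
  9P = (18, 16)
  10P = (21, 21)
Match found at i = 10.

k = 10


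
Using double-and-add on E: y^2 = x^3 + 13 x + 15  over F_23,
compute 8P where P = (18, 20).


k = 8 = 1000_2 (binary, LSB first: 0001)
Double-and-add from P = (18, 20):
  bit 0 = 0: acc unchanged = O
  bit 1 = 0: acc unchanged = O
  bit 2 = 0: acc unchanged = O
  bit 3 = 1: acc = O + (12, 6) = (12, 6)

8P = (12, 6)


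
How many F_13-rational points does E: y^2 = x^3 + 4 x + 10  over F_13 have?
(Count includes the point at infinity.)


For each x in F_13, count y with y^2 = x^3 + 4 x + 10 mod 13:
  x = 0: RHS = 10, y in [6, 7]  -> 2 point(s)
  x = 2: RHS = 0, y in [0]  -> 1 point(s)
  x = 3: RHS = 10, y in [6, 7]  -> 2 point(s)
  x = 4: RHS = 12, y in [5, 8]  -> 2 point(s)
  x = 5: RHS = 12, y in [5, 8]  -> 2 point(s)
  x = 6: RHS = 3, y in [4, 9]  -> 2 point(s)
  x = 7: RHS = 4, y in [2, 11]  -> 2 point(s)
  x = 10: RHS = 10, y in [6, 7]  -> 2 point(s)
Affine points: 15. Add the point at infinity: total = 16.

#E(F_13) = 16


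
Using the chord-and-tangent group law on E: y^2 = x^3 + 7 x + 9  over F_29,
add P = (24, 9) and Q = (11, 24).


P != Q, so use the chord formula.
s = (y2 - y1) / (x2 - x1) = (15) / (16) mod 29 = 10
x3 = s^2 - x1 - x2 mod 29 = 10^2 - 24 - 11 = 7
y3 = s (x1 - x3) - y1 mod 29 = 10 * (24 - 7) - 9 = 16

P + Q = (7, 16)


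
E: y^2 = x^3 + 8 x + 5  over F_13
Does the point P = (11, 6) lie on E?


Check whether y^2 = x^3 + 8 x + 5 (mod 13) for (x, y) = (11, 6).
LHS: y^2 = 6^2 mod 13 = 10
RHS: x^3 + 8 x + 5 = 11^3 + 8*11 + 5 mod 13 = 7
LHS != RHS

No, not on the curve


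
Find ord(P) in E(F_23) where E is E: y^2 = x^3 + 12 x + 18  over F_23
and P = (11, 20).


Compute successive multiples of P until we hit O:
  1P = (11, 20)
  2P = (3, 9)
  3P = (17, 12)
  4P = (7, 13)
  5P = (21, 20)
  6P = (14, 3)
  7P = (2, 21)
  8P = (12, 21)
  ... (continuing to 29P)
  29P = O

ord(P) = 29


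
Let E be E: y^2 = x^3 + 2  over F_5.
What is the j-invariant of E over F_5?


Delta = -16(4 a^3 + 27 b^2) mod 5 = 2
-1728 * (4 a)^3 = -1728 * (4*0)^3 mod 5 = 0
j = 0 * 2^(-1) mod 5 = 0

j = 0 (mod 5)


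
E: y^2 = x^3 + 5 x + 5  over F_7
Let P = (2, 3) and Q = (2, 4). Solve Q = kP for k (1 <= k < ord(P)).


Enumerate multiples of P until we hit Q = (2, 4):
  1P = (2, 3)
  2P = (5, 6)
  3P = (1, 5)
  4P = (1, 2)
  5P = (5, 1)
  6P = (2, 4)
Match found at i = 6.

k = 6


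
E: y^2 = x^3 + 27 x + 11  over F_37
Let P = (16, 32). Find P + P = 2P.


Doubling: s = (3 x1^2 + a) / (2 y1)
s = (3*16^2 + 27) / (2*32) mod 37 = 13
x3 = s^2 - 2 x1 mod 37 = 13^2 - 2*16 = 26
y3 = s (x1 - x3) - y1 mod 37 = 13 * (16 - 26) - 32 = 23

2P = (26, 23)


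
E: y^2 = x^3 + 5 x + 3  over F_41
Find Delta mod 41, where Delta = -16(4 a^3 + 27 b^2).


4 a^3 + 27 b^2 = 4*5^3 + 27*3^2 = 500 + 243 = 743
Delta = -16 * (743) = -11888
Delta mod 41 = 2

Delta = 2 (mod 41)


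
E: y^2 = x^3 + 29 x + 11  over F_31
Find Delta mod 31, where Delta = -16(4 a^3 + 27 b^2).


4 a^3 + 27 b^2 = 4*29^3 + 27*11^2 = 97556 + 3267 = 100823
Delta = -16 * (100823) = -1613168
Delta mod 31 = 10

Delta = 10 (mod 31)


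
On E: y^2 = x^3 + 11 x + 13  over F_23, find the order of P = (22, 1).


Compute successive multiples of P until we hit O:
  1P = (22, 1)
  2P = (5, 3)
  3P = (14, 17)
  4P = (14, 6)
  5P = (5, 20)
  6P = (22, 22)
  7P = O

ord(P) = 7


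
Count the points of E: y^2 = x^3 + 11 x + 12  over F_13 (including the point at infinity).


For each x in F_13, count y with y^2 = x^3 + 11 x + 12 mod 13:
  x = 0: RHS = 12, y in [5, 8]  -> 2 point(s)
  x = 2: RHS = 3, y in [4, 9]  -> 2 point(s)
  x = 4: RHS = 3, y in [4, 9]  -> 2 point(s)
  x = 5: RHS = 10, y in [6, 7]  -> 2 point(s)
  x = 7: RHS = 3, y in [4, 9]  -> 2 point(s)
  x = 8: RHS = 1, y in [1, 12]  -> 2 point(s)
  x = 10: RHS = 4, y in [2, 11]  -> 2 point(s)
  x = 12: RHS = 0, y in [0]  -> 1 point(s)
Affine points: 15. Add the point at infinity: total = 16.

#E(F_13) = 16


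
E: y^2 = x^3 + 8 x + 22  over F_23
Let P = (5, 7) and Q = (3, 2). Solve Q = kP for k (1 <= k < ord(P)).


Enumerate multiples of P until we hit Q = (3, 2):
  1P = (5, 7)
  2P = (14, 7)
  3P = (4, 16)
  4P = (3, 21)
  5P = (18, 15)
  6P = (8, 0)
  7P = (18, 8)
  8P = (3, 2)
Match found at i = 8.

k = 8


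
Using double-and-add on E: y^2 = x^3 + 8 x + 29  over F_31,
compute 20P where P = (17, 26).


k = 20 = 10100_2 (binary, LSB first: 00101)
Double-and-add from P = (17, 26):
  bit 0 = 0: acc unchanged = O
  bit 1 = 0: acc unchanged = O
  bit 2 = 1: acc = O + (1, 10) = (1, 10)
  bit 3 = 0: acc unchanged = (1, 10)
  bit 4 = 1: acc = (1, 10) + (7, 26) = (6, 18)

20P = (6, 18)


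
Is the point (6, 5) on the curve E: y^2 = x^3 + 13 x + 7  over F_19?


Check whether y^2 = x^3 + 13 x + 7 (mod 19) for (x, y) = (6, 5).
LHS: y^2 = 5^2 mod 19 = 6
RHS: x^3 + 13 x + 7 = 6^3 + 13*6 + 7 mod 19 = 16
LHS != RHS

No, not on the curve


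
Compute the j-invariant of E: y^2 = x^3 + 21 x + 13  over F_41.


Delta = -16(4 a^3 + 27 b^2) mod 41 = 5
-1728 * (4 a)^3 = -1728 * (4*21)^3 mod 41 = 34
j = 34 * 5^(-1) mod 41 = 15

j = 15 (mod 41)


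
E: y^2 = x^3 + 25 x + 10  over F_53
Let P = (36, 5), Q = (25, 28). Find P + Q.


P != Q, so use the chord formula.
s = (y2 - y1) / (x2 - x1) = (23) / (42) mod 53 = 22
x3 = s^2 - x1 - x2 mod 53 = 22^2 - 36 - 25 = 52
y3 = s (x1 - x3) - y1 mod 53 = 22 * (36 - 52) - 5 = 14

P + Q = (52, 14)


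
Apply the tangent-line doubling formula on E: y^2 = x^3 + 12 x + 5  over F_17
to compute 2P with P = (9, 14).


Doubling: s = (3 x1^2 + a) / (2 y1)
s = (3*9^2 + 12) / (2*14) mod 17 = 0
x3 = s^2 - 2 x1 mod 17 = 0^2 - 2*9 = 16
y3 = s (x1 - x3) - y1 mod 17 = 0 * (9 - 16) - 14 = 3

2P = (16, 3)


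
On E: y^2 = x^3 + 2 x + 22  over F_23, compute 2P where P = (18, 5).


Doubling: s = (3 x1^2 + a) / (2 y1)
s = (3*18^2 + 2) / (2*5) mod 23 = 10
x3 = s^2 - 2 x1 mod 23 = 10^2 - 2*18 = 18
y3 = s (x1 - x3) - y1 mod 23 = 10 * (18 - 18) - 5 = 18

2P = (18, 18)


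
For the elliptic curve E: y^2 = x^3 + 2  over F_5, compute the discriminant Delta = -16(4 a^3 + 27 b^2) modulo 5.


4 a^3 + 27 b^2 = 4*0^3 + 27*2^2 = 0 + 108 = 108
Delta = -16 * (108) = -1728
Delta mod 5 = 2

Delta = 2 (mod 5)


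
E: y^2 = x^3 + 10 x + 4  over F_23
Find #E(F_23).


For each x in F_23, count y with y^2 = x^3 + 10 x + 4 mod 23:
  x = 0: RHS = 4, y in [2, 21]  -> 2 point(s)
  x = 2: RHS = 9, y in [3, 20]  -> 2 point(s)
  x = 4: RHS = 16, y in [4, 19]  -> 2 point(s)
  x = 5: RHS = 18, y in [8, 15]  -> 2 point(s)
  x = 6: RHS = 4, y in [2, 21]  -> 2 point(s)
  x = 7: RHS = 3, y in [7, 16]  -> 2 point(s)
  x = 9: RHS = 18, y in [8, 15]  -> 2 point(s)
  x = 10: RHS = 0, y in [0]  -> 1 point(s)
  x = 12: RHS = 12, y in [9, 14]  -> 2 point(s)
  x = 13: RHS = 8, y in [10, 13]  -> 2 point(s)
  x = 14: RHS = 13, y in [6, 17]  -> 2 point(s)
  x = 17: RHS = 4, y in [2, 21]  -> 2 point(s)
  x = 18: RHS = 13, y in [6, 17]  -> 2 point(s)
  x = 20: RHS = 16, y in [4, 19]  -> 2 point(s)
  x = 22: RHS = 16, y in [4, 19]  -> 2 point(s)
Affine points: 29. Add the point at infinity: total = 30.

#E(F_23) = 30


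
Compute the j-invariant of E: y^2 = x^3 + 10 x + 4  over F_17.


Delta = -16(4 a^3 + 27 b^2) mod 17 = 12
-1728 * (4 a)^3 = -1728 * (4*10)^3 mod 17 = 4
j = 4 * 12^(-1) mod 17 = 6

j = 6 (mod 17)


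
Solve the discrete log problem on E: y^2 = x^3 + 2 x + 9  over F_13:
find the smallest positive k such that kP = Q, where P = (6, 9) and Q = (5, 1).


Enumerate multiples of P until we hit Q = (5, 1):
  1P = (6, 9)
  2P = (4, 9)
  3P = (3, 4)
  4P = (1, 8)
  5P = (5, 12)
  6P = (11, 6)
  7P = (0, 3)
  8P = (8, 2)
  9P = (8, 11)
  10P = (0, 10)
  11P = (11, 7)
  12P = (5, 1)
Match found at i = 12.

k = 12


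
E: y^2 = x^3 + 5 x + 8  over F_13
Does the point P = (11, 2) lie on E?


Check whether y^2 = x^3 + 5 x + 8 (mod 13) for (x, y) = (11, 2).
LHS: y^2 = 2^2 mod 13 = 4
RHS: x^3 + 5 x + 8 = 11^3 + 5*11 + 8 mod 13 = 3
LHS != RHS

No, not on the curve


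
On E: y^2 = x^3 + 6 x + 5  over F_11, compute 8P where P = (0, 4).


k = 8 = 1000_2 (binary, LSB first: 0001)
Double-and-add from P = (0, 4):
  bit 0 = 0: acc unchanged = O
  bit 1 = 0: acc unchanged = O
  bit 2 = 0: acc unchanged = O
  bit 3 = 1: acc = O + (6, 9) = (6, 9)

8P = (6, 9)


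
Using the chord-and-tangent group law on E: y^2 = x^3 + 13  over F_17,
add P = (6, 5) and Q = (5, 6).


P != Q, so use the chord formula.
s = (y2 - y1) / (x2 - x1) = (1) / (16) mod 17 = 16
x3 = s^2 - x1 - x2 mod 17 = 16^2 - 6 - 5 = 7
y3 = s (x1 - x3) - y1 mod 17 = 16 * (6 - 7) - 5 = 13

P + Q = (7, 13)


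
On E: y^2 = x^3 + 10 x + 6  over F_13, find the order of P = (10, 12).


Compute successive multiples of P until we hit O:
  1P = (10, 12)
  2P = (7, 4)
  3P = (6, 3)
  4P = (11, 2)
  5P = (1, 2)
  6P = (5, 8)
  7P = (8, 0)
  8P = (5, 5)
  ... (continuing to 14P)
  14P = O

ord(P) = 14


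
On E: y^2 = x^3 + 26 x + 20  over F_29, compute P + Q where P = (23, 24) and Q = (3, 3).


P != Q, so use the chord formula.
s = (y2 - y1) / (x2 - x1) = (8) / (9) mod 29 = 17
x3 = s^2 - x1 - x2 mod 29 = 17^2 - 23 - 3 = 2
y3 = s (x1 - x3) - y1 mod 29 = 17 * (23 - 2) - 24 = 14

P + Q = (2, 14)


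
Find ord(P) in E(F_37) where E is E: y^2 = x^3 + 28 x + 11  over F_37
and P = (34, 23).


Compute successive multiples of P until we hit O:
  1P = (34, 23)
  2P = (10, 25)
  3P = (2, 36)
  4P = (27, 10)
  5P = (24, 22)
  6P = (26, 0)
  7P = (24, 15)
  8P = (27, 27)
  ... (continuing to 12P)
  12P = O

ord(P) = 12


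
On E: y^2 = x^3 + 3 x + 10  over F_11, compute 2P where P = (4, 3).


k = 2 = 10_2 (binary, LSB first: 01)
Double-and-add from P = (4, 3):
  bit 0 = 0: acc unchanged = O
  bit 1 = 1: acc = O + (1, 6) = (1, 6)

2P = (1, 6)


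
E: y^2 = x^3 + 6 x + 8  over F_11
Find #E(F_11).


For each x in F_11, count y with y^2 = x^3 + 6 x + 8 mod 11:
  x = 1: RHS = 4, y in [2, 9]  -> 2 point(s)
  x = 3: RHS = 9, y in [3, 8]  -> 2 point(s)
  x = 5: RHS = 9, y in [3, 8]  -> 2 point(s)
  x = 10: RHS = 1, y in [1, 10]  -> 2 point(s)
Affine points: 8. Add the point at infinity: total = 9.

#E(F_11) = 9


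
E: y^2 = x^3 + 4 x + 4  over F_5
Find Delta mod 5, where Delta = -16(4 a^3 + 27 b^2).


4 a^3 + 27 b^2 = 4*4^3 + 27*4^2 = 256 + 432 = 688
Delta = -16 * (688) = -11008
Delta mod 5 = 2

Delta = 2 (mod 5)


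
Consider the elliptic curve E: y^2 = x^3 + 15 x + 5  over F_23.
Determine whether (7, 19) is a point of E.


Check whether y^2 = x^3 + 15 x + 5 (mod 23) for (x, y) = (7, 19).
LHS: y^2 = 19^2 mod 23 = 16
RHS: x^3 + 15 x + 5 = 7^3 + 15*7 + 5 mod 23 = 16
LHS = RHS

Yes, on the curve


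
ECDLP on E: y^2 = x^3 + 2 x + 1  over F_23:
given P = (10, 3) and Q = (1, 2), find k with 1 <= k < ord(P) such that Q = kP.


Enumerate multiples of P until we hit Q = (1, 2):
  1P = (10, 3)
  2P = (9, 9)
  3P = (17, 16)
  4P = (14, 6)
  5P = (1, 21)
  6P = (16, 9)
  7P = (21, 9)
  8P = (21, 14)
  9P = (16, 14)
  10P = (1, 2)
Match found at i = 10.

k = 10


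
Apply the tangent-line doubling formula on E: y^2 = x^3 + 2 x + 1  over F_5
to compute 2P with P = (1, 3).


Doubling: s = (3 x1^2 + a) / (2 y1)
s = (3*1^2 + 2) / (2*3) mod 5 = 0
x3 = s^2 - 2 x1 mod 5 = 0^2 - 2*1 = 3
y3 = s (x1 - x3) - y1 mod 5 = 0 * (1 - 3) - 3 = 2

2P = (3, 2)


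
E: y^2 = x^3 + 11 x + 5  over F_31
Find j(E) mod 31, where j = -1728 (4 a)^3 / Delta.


Delta = -16(4 a^3 + 27 b^2) mod 31 = 23
-1728 * (4 a)^3 = -1728 * (4*11)^3 mod 31 = 30
j = 30 * 23^(-1) mod 31 = 4

j = 4 (mod 31)


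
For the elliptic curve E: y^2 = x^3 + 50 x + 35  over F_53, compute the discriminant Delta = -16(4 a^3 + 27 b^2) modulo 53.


4 a^3 + 27 b^2 = 4*50^3 + 27*35^2 = 500000 + 33075 = 533075
Delta = -16 * (533075) = -8529200
Delta mod 53 = 37

Delta = 37 (mod 53)


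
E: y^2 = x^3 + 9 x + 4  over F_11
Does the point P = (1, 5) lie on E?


Check whether y^2 = x^3 + 9 x + 4 (mod 11) for (x, y) = (1, 5).
LHS: y^2 = 5^2 mod 11 = 3
RHS: x^3 + 9 x + 4 = 1^3 + 9*1 + 4 mod 11 = 3
LHS = RHS

Yes, on the curve


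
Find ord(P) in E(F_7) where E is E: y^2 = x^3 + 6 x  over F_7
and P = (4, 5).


Compute successive multiples of P until we hit O:
  1P = (4, 5)
  2P = (1, 0)
  3P = (4, 2)
  4P = O

ord(P) = 4


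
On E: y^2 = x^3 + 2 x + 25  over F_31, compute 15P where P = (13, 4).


k = 15 = 1111_2 (binary, LSB first: 1111)
Double-and-add from P = (13, 4):
  bit 0 = 1: acc = O + (13, 4) = (13, 4)
  bit 1 = 1: acc = (13, 4) + (12, 17) = (20, 25)
  bit 2 = 1: acc = (20, 25) + (7, 14) = (6, 25)
  bit 3 = 1: acc = (6, 25) + (21, 20) = (11, 18)

15P = (11, 18)


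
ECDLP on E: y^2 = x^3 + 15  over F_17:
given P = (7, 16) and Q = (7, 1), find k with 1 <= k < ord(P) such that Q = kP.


Enumerate multiples of P until we hit Q = (7, 1):
  1P = (7, 16)
  2P = (12, 3)
  3P = (0, 10)
  4P = (9, 9)
  5P = (9, 8)
  6P = (0, 7)
  7P = (12, 14)
  8P = (7, 1)
Match found at i = 8.

k = 8


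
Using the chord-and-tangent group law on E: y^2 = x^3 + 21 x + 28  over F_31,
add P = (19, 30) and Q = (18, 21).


P != Q, so use the chord formula.
s = (y2 - y1) / (x2 - x1) = (22) / (30) mod 31 = 9
x3 = s^2 - x1 - x2 mod 31 = 9^2 - 19 - 18 = 13
y3 = s (x1 - x3) - y1 mod 31 = 9 * (19 - 13) - 30 = 24

P + Q = (13, 24)


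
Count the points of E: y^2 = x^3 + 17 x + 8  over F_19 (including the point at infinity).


For each x in F_19, count y with y^2 = x^3 + 17 x + 8 mod 19:
  x = 1: RHS = 7, y in [8, 11]  -> 2 point(s)
  x = 4: RHS = 7, y in [8, 11]  -> 2 point(s)
  x = 5: RHS = 9, y in [3, 16]  -> 2 point(s)
  x = 9: RHS = 16, y in [4, 15]  -> 2 point(s)
  x = 10: RHS = 0, y in [0]  -> 1 point(s)
  x = 11: RHS = 6, y in [5, 14]  -> 2 point(s)
  x = 14: RHS = 7, y in [8, 11]  -> 2 point(s)
  x = 15: RHS = 9, y in [3, 16]  -> 2 point(s)
  x = 16: RHS = 6, y in [5, 14]  -> 2 point(s)
  x = 17: RHS = 4, y in [2, 17]  -> 2 point(s)
  x = 18: RHS = 9, y in [3, 16]  -> 2 point(s)
Affine points: 21. Add the point at infinity: total = 22.

#E(F_19) = 22


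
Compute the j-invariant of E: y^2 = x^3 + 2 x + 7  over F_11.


Delta = -16(4 a^3 + 27 b^2) mod 11 = 1
-1728 * (4 a)^3 = -1728 * (4*2)^3 mod 11 = 5
j = 5 * 1^(-1) mod 11 = 5

j = 5 (mod 11)


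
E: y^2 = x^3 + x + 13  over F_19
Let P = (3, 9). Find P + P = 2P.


Doubling: s = (3 x1^2 + a) / (2 y1)
s = (3*3^2 + 1) / (2*9) mod 19 = 10
x3 = s^2 - 2 x1 mod 19 = 10^2 - 2*3 = 18
y3 = s (x1 - x3) - y1 mod 19 = 10 * (3 - 18) - 9 = 12

2P = (18, 12)


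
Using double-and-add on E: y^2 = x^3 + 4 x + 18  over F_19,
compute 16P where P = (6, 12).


k = 16 = 10000_2 (binary, LSB first: 00001)
Double-and-add from P = (6, 12):
  bit 0 = 0: acc unchanged = O
  bit 1 = 0: acc unchanged = O
  bit 2 = 0: acc unchanged = O
  bit 3 = 0: acc unchanged = O
  bit 4 = 1: acc = O + (1, 2) = (1, 2)

16P = (1, 2)


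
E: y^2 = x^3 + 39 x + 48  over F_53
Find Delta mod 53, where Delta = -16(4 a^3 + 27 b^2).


4 a^3 + 27 b^2 = 4*39^3 + 27*48^2 = 237276 + 62208 = 299484
Delta = -16 * (299484) = -4791744
Delta mod 53 = 39

Delta = 39 (mod 53)


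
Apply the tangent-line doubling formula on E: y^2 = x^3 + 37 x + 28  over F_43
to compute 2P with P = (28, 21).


Doubling: s = (3 x1^2 + a) / (2 y1)
s = (3*28^2 + 37) / (2*21) mod 43 = 19
x3 = s^2 - 2 x1 mod 43 = 19^2 - 2*28 = 4
y3 = s (x1 - x3) - y1 mod 43 = 19 * (28 - 4) - 21 = 5

2P = (4, 5)


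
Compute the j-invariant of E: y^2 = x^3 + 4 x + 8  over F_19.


Delta = -16(4 a^3 + 27 b^2) mod 19 = 5
-1728 * (4 a)^3 = -1728 * (4*4)^3 mod 19 = 11
j = 11 * 5^(-1) mod 19 = 6

j = 6 (mod 19)


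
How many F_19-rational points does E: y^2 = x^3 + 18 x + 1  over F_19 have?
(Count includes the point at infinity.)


For each x in F_19, count y with y^2 = x^3 + 18 x + 1 mod 19:
  x = 0: RHS = 1, y in [1, 18]  -> 2 point(s)
  x = 1: RHS = 1, y in [1, 18]  -> 2 point(s)
  x = 2: RHS = 7, y in [8, 11]  -> 2 point(s)
  x = 3: RHS = 6, y in [5, 14]  -> 2 point(s)
  x = 4: RHS = 4, y in [2, 17]  -> 2 point(s)
  x = 5: RHS = 7, y in [8, 11]  -> 2 point(s)
  x = 8: RHS = 11, y in [7, 12]  -> 2 point(s)
  x = 12: RHS = 7, y in [8, 11]  -> 2 point(s)
  x = 13: RHS = 0, y in [0]  -> 1 point(s)
  x = 15: RHS = 17, y in [6, 13]  -> 2 point(s)
  x = 18: RHS = 1, y in [1, 18]  -> 2 point(s)
Affine points: 21. Add the point at infinity: total = 22.

#E(F_19) = 22


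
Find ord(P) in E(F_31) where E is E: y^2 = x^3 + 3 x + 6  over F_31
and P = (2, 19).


Compute successive multiples of P until we hit O:
  1P = (2, 19)
  2P = (24, 18)
  3P = (23, 20)
  4P = (15, 4)
  5P = (19, 3)
  6P = (17, 17)
  7P = (28, 1)
  8P = (9, 24)
  ... (continuing to 33P)
  33P = O

ord(P) = 33


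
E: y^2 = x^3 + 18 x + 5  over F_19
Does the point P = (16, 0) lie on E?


Check whether y^2 = x^3 + 18 x + 5 (mod 19) for (x, y) = (16, 0).
LHS: y^2 = 0^2 mod 19 = 0
RHS: x^3 + 18 x + 5 = 16^3 + 18*16 + 5 mod 19 = 0
LHS = RHS

Yes, on the curve


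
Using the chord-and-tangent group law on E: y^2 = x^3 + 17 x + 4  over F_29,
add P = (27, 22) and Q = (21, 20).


P != Q, so use the chord formula.
s = (y2 - y1) / (x2 - x1) = (27) / (23) mod 29 = 10
x3 = s^2 - x1 - x2 mod 29 = 10^2 - 27 - 21 = 23
y3 = s (x1 - x3) - y1 mod 29 = 10 * (27 - 23) - 22 = 18

P + Q = (23, 18)


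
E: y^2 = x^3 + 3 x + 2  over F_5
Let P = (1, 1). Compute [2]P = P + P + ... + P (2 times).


k = 2 = 10_2 (binary, LSB first: 01)
Double-and-add from P = (1, 1):
  bit 0 = 0: acc unchanged = O
  bit 1 = 1: acc = O + (2, 1) = (2, 1)

2P = (2, 1)


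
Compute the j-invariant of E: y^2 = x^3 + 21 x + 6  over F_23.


Delta = -16(4 a^3 + 27 b^2) mod 23 = 2
-1728 * (4 a)^3 = -1728 * (4*21)^3 mod 23 = 18
j = 18 * 2^(-1) mod 23 = 9

j = 9 (mod 23)


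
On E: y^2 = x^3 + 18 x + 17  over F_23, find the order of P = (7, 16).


Compute successive multiples of P until we hit O:
  1P = (7, 16)
  2P = (18, 20)
  3P = (16, 10)
  4P = (3, 12)
  5P = (14, 0)
  6P = (3, 11)
  7P = (16, 13)
  8P = (18, 3)
  ... (continuing to 10P)
  10P = O

ord(P) = 10


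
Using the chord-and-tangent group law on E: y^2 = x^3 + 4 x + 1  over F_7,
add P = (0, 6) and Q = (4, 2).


P != Q, so use the chord formula.
s = (y2 - y1) / (x2 - x1) = (3) / (4) mod 7 = 6
x3 = s^2 - x1 - x2 mod 7 = 6^2 - 0 - 4 = 4
y3 = s (x1 - x3) - y1 mod 7 = 6 * (0 - 4) - 6 = 5

P + Q = (4, 5)


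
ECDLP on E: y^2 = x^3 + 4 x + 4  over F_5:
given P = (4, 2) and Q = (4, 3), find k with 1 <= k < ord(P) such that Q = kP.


Enumerate multiples of P until we hit Q = (4, 3):
  1P = (4, 2)
  2P = (1, 2)
  3P = (0, 3)
  4P = (2, 0)
  5P = (0, 2)
  6P = (1, 3)
  7P = (4, 3)
Match found at i = 7.

k = 7


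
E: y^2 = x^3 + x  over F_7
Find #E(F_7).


For each x in F_7, count y with y^2 = x^3 + 1 x + 0 mod 7:
  x = 0: RHS = 0, y in [0]  -> 1 point(s)
  x = 1: RHS = 2, y in [3, 4]  -> 2 point(s)
  x = 3: RHS = 2, y in [3, 4]  -> 2 point(s)
  x = 5: RHS = 4, y in [2, 5]  -> 2 point(s)
Affine points: 7. Add the point at infinity: total = 8.

#E(F_7) = 8


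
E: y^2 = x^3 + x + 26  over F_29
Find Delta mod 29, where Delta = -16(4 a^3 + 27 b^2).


4 a^3 + 27 b^2 = 4*1^3 + 27*26^2 = 4 + 18252 = 18256
Delta = -16 * (18256) = -292096
Delta mod 29 = 21

Delta = 21 (mod 29)


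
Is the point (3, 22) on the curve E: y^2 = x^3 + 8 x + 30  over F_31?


Check whether y^2 = x^3 + 8 x + 30 (mod 31) for (x, y) = (3, 22).
LHS: y^2 = 22^2 mod 31 = 19
RHS: x^3 + 8 x + 30 = 3^3 + 8*3 + 30 mod 31 = 19
LHS = RHS

Yes, on the curve


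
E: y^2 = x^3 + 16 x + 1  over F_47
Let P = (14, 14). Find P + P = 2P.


Doubling: s = (3 x1^2 + a) / (2 y1)
s = (3*14^2 + 16) / (2*14) mod 47 = 35
x3 = s^2 - 2 x1 mod 47 = 35^2 - 2*14 = 22
y3 = s (x1 - x3) - y1 mod 47 = 35 * (14 - 22) - 14 = 35

2P = (22, 35)


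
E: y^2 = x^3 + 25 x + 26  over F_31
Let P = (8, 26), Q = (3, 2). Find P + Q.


P != Q, so use the chord formula.
s = (y2 - y1) / (x2 - x1) = (7) / (26) mod 31 = 11
x3 = s^2 - x1 - x2 mod 31 = 11^2 - 8 - 3 = 17
y3 = s (x1 - x3) - y1 mod 31 = 11 * (8 - 17) - 26 = 30

P + Q = (17, 30)


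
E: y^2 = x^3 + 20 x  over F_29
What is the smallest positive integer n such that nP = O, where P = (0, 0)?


Compute successive multiples of P until we hit O:
  1P = (0, 0)
  2P = O

ord(P) = 2


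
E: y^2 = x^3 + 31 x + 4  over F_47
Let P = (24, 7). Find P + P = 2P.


Doubling: s = (3 x1^2 + a) / (2 y1)
s = (3*24^2 + 31) / (2*7) mod 47 = 35
x3 = s^2 - 2 x1 mod 47 = 35^2 - 2*24 = 2
y3 = s (x1 - x3) - y1 mod 47 = 35 * (24 - 2) - 7 = 11

2P = (2, 11)


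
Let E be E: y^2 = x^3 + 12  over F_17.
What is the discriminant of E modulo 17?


4 a^3 + 27 b^2 = 4*0^3 + 27*12^2 = 0 + 3888 = 3888
Delta = -16 * (3888) = -62208
Delta mod 17 = 12

Delta = 12 (mod 17)


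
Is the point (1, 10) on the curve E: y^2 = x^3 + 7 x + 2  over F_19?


Check whether y^2 = x^3 + 7 x + 2 (mod 19) for (x, y) = (1, 10).
LHS: y^2 = 10^2 mod 19 = 5
RHS: x^3 + 7 x + 2 = 1^3 + 7*1 + 2 mod 19 = 10
LHS != RHS

No, not on the curve


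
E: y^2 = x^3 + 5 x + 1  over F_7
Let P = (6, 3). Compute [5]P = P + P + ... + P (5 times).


k = 5 = 101_2 (binary, LSB first: 101)
Double-and-add from P = (6, 3):
  bit 0 = 1: acc = O + (6, 3) = (6, 3)
  bit 1 = 0: acc unchanged = (6, 3)
  bit 2 = 1: acc = (6, 3) + (5, 2) = (4, 6)

5P = (4, 6)


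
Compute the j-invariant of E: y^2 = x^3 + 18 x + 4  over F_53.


Delta = -16(4 a^3 + 27 b^2) mod 53 = 9
-1728 * (4 a)^3 = -1728 * (4*18)^3 mod 53 = 38
j = 38 * 9^(-1) mod 53 = 16

j = 16 (mod 53)


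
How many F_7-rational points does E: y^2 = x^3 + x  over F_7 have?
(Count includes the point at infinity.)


For each x in F_7, count y with y^2 = x^3 + 1 x + 0 mod 7:
  x = 0: RHS = 0, y in [0]  -> 1 point(s)
  x = 1: RHS = 2, y in [3, 4]  -> 2 point(s)
  x = 3: RHS = 2, y in [3, 4]  -> 2 point(s)
  x = 5: RHS = 4, y in [2, 5]  -> 2 point(s)
Affine points: 7. Add the point at infinity: total = 8.

#E(F_7) = 8


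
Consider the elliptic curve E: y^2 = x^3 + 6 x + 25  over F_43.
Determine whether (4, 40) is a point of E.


Check whether y^2 = x^3 + 6 x + 25 (mod 43) for (x, y) = (4, 40).
LHS: y^2 = 40^2 mod 43 = 9
RHS: x^3 + 6 x + 25 = 4^3 + 6*4 + 25 mod 43 = 27
LHS != RHS

No, not on the curve


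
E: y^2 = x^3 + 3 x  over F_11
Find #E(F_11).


For each x in F_11, count y with y^2 = x^3 + 3 x + 0 mod 11:
  x = 0: RHS = 0, y in [0]  -> 1 point(s)
  x = 1: RHS = 4, y in [2, 9]  -> 2 point(s)
  x = 2: RHS = 3, y in [5, 6]  -> 2 point(s)
  x = 3: RHS = 3, y in [5, 6]  -> 2 point(s)
  x = 6: RHS = 3, y in [5, 6]  -> 2 point(s)
  x = 7: RHS = 1, y in [1, 10]  -> 2 point(s)
Affine points: 11. Add the point at infinity: total = 12.

#E(F_11) = 12


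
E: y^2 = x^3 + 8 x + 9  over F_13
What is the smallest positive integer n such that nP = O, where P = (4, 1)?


Compute successive multiples of P until we hit O:
  1P = (4, 1)
  2P = (9, 2)
  3P = (12, 0)
  4P = (9, 11)
  5P = (4, 12)
  6P = O

ord(P) = 6


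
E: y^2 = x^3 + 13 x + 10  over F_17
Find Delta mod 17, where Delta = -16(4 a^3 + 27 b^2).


4 a^3 + 27 b^2 = 4*13^3 + 27*10^2 = 8788 + 2700 = 11488
Delta = -16 * (11488) = -183808
Delta mod 17 = 13

Delta = 13 (mod 17)


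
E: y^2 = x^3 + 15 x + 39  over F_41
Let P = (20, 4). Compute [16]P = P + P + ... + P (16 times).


k = 16 = 10000_2 (binary, LSB first: 00001)
Double-and-add from P = (20, 4):
  bit 0 = 0: acc unchanged = O
  bit 1 = 0: acc unchanged = O
  bit 2 = 0: acc unchanged = O
  bit 3 = 0: acc unchanged = O
  bit 4 = 1: acc = O + (19, 7) = (19, 7)

16P = (19, 7)


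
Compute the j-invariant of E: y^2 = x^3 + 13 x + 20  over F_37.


Delta = -16(4 a^3 + 27 b^2) mod 37 = 19
-1728 * (4 a)^3 = -1728 * (4*13)^3 mod 37 = 14
j = 14 * 19^(-1) mod 37 = 28

j = 28 (mod 37)


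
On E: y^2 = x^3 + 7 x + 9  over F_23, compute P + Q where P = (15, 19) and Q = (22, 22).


P != Q, so use the chord formula.
s = (y2 - y1) / (x2 - x1) = (3) / (7) mod 23 = 7
x3 = s^2 - x1 - x2 mod 23 = 7^2 - 15 - 22 = 12
y3 = s (x1 - x3) - y1 mod 23 = 7 * (15 - 12) - 19 = 2

P + Q = (12, 2)


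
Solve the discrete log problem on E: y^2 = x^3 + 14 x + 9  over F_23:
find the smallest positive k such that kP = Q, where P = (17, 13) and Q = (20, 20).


Enumerate multiples of P until we hit Q = (20, 20):
  1P = (17, 13)
  2P = (20, 3)
  3P = (15, 11)
  4P = (15, 12)
  5P = (20, 20)
Match found at i = 5.

k = 5


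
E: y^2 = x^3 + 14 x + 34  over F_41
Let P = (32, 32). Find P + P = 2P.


Doubling: s = (3 x1^2 + a) / (2 y1)
s = (3*32^2 + 14) / (2*32) mod 41 = 29
x3 = s^2 - 2 x1 mod 41 = 29^2 - 2*32 = 39
y3 = s (x1 - x3) - y1 mod 41 = 29 * (32 - 39) - 32 = 11

2P = (39, 11)


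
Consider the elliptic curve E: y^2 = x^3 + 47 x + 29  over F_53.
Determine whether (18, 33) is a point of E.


Check whether y^2 = x^3 + 47 x + 29 (mod 53) for (x, y) = (18, 33).
LHS: y^2 = 33^2 mod 53 = 29
RHS: x^3 + 47 x + 29 = 18^3 + 47*18 + 29 mod 53 = 29
LHS = RHS

Yes, on the curve


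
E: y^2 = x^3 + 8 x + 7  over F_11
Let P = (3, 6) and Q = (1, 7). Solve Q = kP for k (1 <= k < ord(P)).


Enumerate multiples of P until we hit Q = (1, 7):
  1P = (3, 6)
  2P = (9, 4)
  3P = (4, 9)
  4P = (2, 8)
  5P = (10, 8)
  6P = (1, 4)
  7P = (8, 0)
  8P = (1, 7)
Match found at i = 8.

k = 8


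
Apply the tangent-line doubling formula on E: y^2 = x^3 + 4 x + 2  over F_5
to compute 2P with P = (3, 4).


Doubling: s = (3 x1^2 + a) / (2 y1)
s = (3*3^2 + 4) / (2*4) mod 5 = 2
x3 = s^2 - 2 x1 mod 5 = 2^2 - 2*3 = 3
y3 = s (x1 - x3) - y1 mod 5 = 2 * (3 - 3) - 4 = 1

2P = (3, 1)


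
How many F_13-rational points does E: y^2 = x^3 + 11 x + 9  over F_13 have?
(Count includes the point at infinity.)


For each x in F_13, count y with y^2 = x^3 + 11 x + 9 mod 13:
  x = 0: RHS = 9, y in [3, 10]  -> 2 point(s)
  x = 2: RHS = 0, y in [0]  -> 1 point(s)
  x = 3: RHS = 4, y in [2, 11]  -> 2 point(s)
  x = 4: RHS = 0, y in [0]  -> 1 point(s)
  x = 7: RHS = 0, y in [0]  -> 1 point(s)
  x = 10: RHS = 1, y in [1, 12]  -> 2 point(s)
  x = 12: RHS = 10, y in [6, 7]  -> 2 point(s)
Affine points: 11. Add the point at infinity: total = 12.

#E(F_13) = 12


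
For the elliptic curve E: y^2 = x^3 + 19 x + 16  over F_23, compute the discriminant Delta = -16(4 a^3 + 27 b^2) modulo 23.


4 a^3 + 27 b^2 = 4*19^3 + 27*16^2 = 27436 + 6912 = 34348
Delta = -16 * (34348) = -549568
Delta mod 23 = 17

Delta = 17 (mod 23)


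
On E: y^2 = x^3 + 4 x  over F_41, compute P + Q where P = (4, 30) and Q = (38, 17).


P != Q, so use the chord formula.
s = (y2 - y1) / (x2 - x1) = (28) / (34) mod 41 = 37
x3 = s^2 - x1 - x2 mod 41 = 37^2 - 4 - 38 = 15
y3 = s (x1 - x3) - y1 mod 41 = 37 * (4 - 15) - 30 = 14

P + Q = (15, 14)


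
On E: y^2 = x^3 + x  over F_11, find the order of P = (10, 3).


Compute successive multiples of P until we hit O:
  1P = (10, 3)
  2P = (0, 0)
  3P = (10, 8)
  4P = O

ord(P) = 4


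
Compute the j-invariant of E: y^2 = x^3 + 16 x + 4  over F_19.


Delta = -16(4 a^3 + 27 b^2) mod 19 = 3
-1728 * (4 a)^3 = -1728 * (4*16)^3 mod 19 = 1
j = 1 * 3^(-1) mod 19 = 13

j = 13 (mod 19)


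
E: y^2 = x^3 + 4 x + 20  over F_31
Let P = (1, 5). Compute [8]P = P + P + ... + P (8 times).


k = 8 = 1000_2 (binary, LSB first: 0001)
Double-and-add from P = (1, 5):
  bit 0 = 0: acc unchanged = O
  bit 1 = 0: acc unchanged = O
  bit 2 = 0: acc unchanged = O
  bit 3 = 1: acc = O + (20, 3) = (20, 3)

8P = (20, 3)


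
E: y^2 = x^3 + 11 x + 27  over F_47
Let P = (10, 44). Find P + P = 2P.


Doubling: s = (3 x1^2 + a) / (2 y1)
s = (3*10^2 + 11) / (2*44) mod 47 = 3
x3 = s^2 - 2 x1 mod 47 = 3^2 - 2*10 = 36
y3 = s (x1 - x3) - y1 mod 47 = 3 * (10 - 36) - 44 = 19

2P = (36, 19)


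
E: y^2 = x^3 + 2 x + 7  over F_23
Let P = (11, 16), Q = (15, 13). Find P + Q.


P != Q, so use the chord formula.
s = (y2 - y1) / (x2 - x1) = (20) / (4) mod 23 = 5
x3 = s^2 - x1 - x2 mod 23 = 5^2 - 11 - 15 = 22
y3 = s (x1 - x3) - y1 mod 23 = 5 * (11 - 22) - 16 = 21

P + Q = (22, 21)


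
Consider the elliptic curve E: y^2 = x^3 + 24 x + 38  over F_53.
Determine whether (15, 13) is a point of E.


Check whether y^2 = x^3 + 24 x + 38 (mod 53) for (x, y) = (15, 13).
LHS: y^2 = 13^2 mod 53 = 10
RHS: x^3 + 24 x + 38 = 15^3 + 24*15 + 38 mod 53 = 10
LHS = RHS

Yes, on the curve


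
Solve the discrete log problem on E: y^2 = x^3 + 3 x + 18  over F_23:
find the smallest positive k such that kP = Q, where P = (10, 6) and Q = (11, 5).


Enumerate multiples of P until we hit Q = (11, 5):
  1P = (10, 6)
  2P = (21, 21)
  3P = (18, 4)
  4P = (8, 5)
  5P = (11, 5)
Match found at i = 5.

k = 5


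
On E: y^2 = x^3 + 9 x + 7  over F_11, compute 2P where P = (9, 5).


k = 2 = 10_2 (binary, LSB first: 01)
Double-and-add from P = (9, 5):
  bit 0 = 0: acc unchanged = O
  bit 1 = 1: acc = O + (5, 10) = (5, 10)

2P = (5, 10)


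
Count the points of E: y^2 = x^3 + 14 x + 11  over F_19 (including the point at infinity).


For each x in F_19, count y with y^2 = x^3 + 14 x + 11 mod 19:
  x = 0: RHS = 11, y in [7, 12]  -> 2 point(s)
  x = 1: RHS = 7, y in [8, 11]  -> 2 point(s)
  x = 2: RHS = 9, y in [3, 16]  -> 2 point(s)
  x = 3: RHS = 4, y in [2, 17]  -> 2 point(s)
  x = 4: RHS = 17, y in [6, 13]  -> 2 point(s)
  x = 5: RHS = 16, y in [4, 15]  -> 2 point(s)
  x = 6: RHS = 7, y in [8, 11]  -> 2 point(s)
  x = 9: RHS = 11, y in [7, 12]  -> 2 point(s)
  x = 10: RHS = 11, y in [7, 12]  -> 2 point(s)
  x = 12: RHS = 7, y in [8, 11]  -> 2 point(s)
  x = 14: RHS = 6, y in [5, 14]  -> 2 point(s)
  x = 15: RHS = 5, y in [9, 10]  -> 2 point(s)
Affine points: 24. Add the point at infinity: total = 25.

#E(F_19) = 25


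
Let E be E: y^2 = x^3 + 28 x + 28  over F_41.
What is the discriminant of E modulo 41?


4 a^3 + 27 b^2 = 4*28^3 + 27*28^2 = 87808 + 21168 = 108976
Delta = -16 * (108976) = -1743616
Delta mod 41 = 32

Delta = 32 (mod 41)


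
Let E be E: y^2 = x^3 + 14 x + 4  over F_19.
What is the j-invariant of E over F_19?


Delta = -16(4 a^3 + 27 b^2) mod 19 = 5
-1728 * (4 a)^3 = -1728 * (4*14)^3 mod 19 = 18
j = 18 * 5^(-1) mod 19 = 15

j = 15 (mod 19)


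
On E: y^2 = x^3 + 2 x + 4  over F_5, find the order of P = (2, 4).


Compute successive multiples of P until we hit O:
  1P = (2, 4)
  2P = (0, 2)
  3P = (4, 4)
  4P = (4, 1)
  5P = (0, 3)
  6P = (2, 1)
  7P = O

ord(P) = 7


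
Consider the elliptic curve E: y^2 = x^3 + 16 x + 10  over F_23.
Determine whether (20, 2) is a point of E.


Check whether y^2 = x^3 + 16 x + 10 (mod 23) for (x, y) = (20, 2).
LHS: y^2 = 2^2 mod 23 = 4
RHS: x^3 + 16 x + 10 = 20^3 + 16*20 + 10 mod 23 = 4
LHS = RHS

Yes, on the curve


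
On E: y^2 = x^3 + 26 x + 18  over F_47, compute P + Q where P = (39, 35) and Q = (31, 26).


P != Q, so use the chord formula.
s = (y2 - y1) / (x2 - x1) = (38) / (39) mod 47 = 7
x3 = s^2 - x1 - x2 mod 47 = 7^2 - 39 - 31 = 26
y3 = s (x1 - x3) - y1 mod 47 = 7 * (39 - 26) - 35 = 9

P + Q = (26, 9)


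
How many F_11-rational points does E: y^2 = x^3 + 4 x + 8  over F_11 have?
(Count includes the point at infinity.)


For each x in F_11, count y with y^2 = x^3 + 4 x + 8 mod 11:
  x = 3: RHS = 3, y in [5, 6]  -> 2 point(s)
  x = 4: RHS = 0, y in [0]  -> 1 point(s)
  x = 7: RHS = 5, y in [4, 7]  -> 2 point(s)
  x = 9: RHS = 3, y in [5, 6]  -> 2 point(s)
  x = 10: RHS = 3, y in [5, 6]  -> 2 point(s)
Affine points: 9. Add the point at infinity: total = 10.

#E(F_11) = 10


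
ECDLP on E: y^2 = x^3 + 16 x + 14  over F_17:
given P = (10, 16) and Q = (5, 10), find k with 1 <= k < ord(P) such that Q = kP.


Enumerate multiples of P until we hit Q = (5, 10):
  1P = (10, 16)
  2P = (5, 10)
Match found at i = 2.

k = 2


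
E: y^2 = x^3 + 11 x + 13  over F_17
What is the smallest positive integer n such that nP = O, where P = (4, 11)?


Compute successive multiples of P until we hit O:
  1P = (4, 11)
  2P = (0, 9)
  3P = (9, 12)
  4P = (2, 3)
  5P = (10, 16)
  6P = (7, 12)
  7P = (8, 16)
  8P = (14, 2)
  ... (continuing to 22P)
  22P = O

ord(P) = 22


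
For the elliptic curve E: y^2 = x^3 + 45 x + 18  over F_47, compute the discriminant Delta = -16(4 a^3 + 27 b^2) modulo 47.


4 a^3 + 27 b^2 = 4*45^3 + 27*18^2 = 364500 + 8748 = 373248
Delta = -16 * (373248) = -5971968
Delta mod 47 = 40

Delta = 40 (mod 47)


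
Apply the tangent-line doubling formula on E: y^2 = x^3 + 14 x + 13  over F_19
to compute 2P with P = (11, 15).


Doubling: s = (3 x1^2 + a) / (2 y1)
s = (3*11^2 + 14) / (2*15) mod 19 = 17
x3 = s^2 - 2 x1 mod 19 = 17^2 - 2*11 = 1
y3 = s (x1 - x3) - y1 mod 19 = 17 * (11 - 1) - 15 = 3

2P = (1, 3)


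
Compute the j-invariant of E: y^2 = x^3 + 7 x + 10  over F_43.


Delta = -16(4 a^3 + 27 b^2) mod 43 = 36
-1728 * (4 a)^3 = -1728 * (4*7)^3 mod 43 = 39
j = 39 * 36^(-1) mod 43 = 19

j = 19 (mod 43)


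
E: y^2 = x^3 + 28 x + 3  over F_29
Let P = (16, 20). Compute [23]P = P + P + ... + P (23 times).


k = 23 = 10111_2 (binary, LSB first: 11101)
Double-and-add from P = (16, 20):
  bit 0 = 1: acc = O + (16, 20) = (16, 20)
  bit 1 = 1: acc = (16, 20) + (25, 1) = (10, 6)
  bit 2 = 1: acc = (10, 6) + (2, 3) = (4, 18)
  bit 3 = 0: acc unchanged = (4, 18)
  bit 4 = 1: acc = (4, 18) + (24, 17) = (25, 28)

23P = (25, 28)


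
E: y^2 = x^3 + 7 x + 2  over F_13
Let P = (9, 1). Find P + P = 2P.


Doubling: s = (3 x1^2 + a) / (2 y1)
s = (3*9^2 + 7) / (2*1) mod 13 = 8
x3 = s^2 - 2 x1 mod 13 = 8^2 - 2*9 = 7
y3 = s (x1 - x3) - y1 mod 13 = 8 * (9 - 7) - 1 = 2

2P = (7, 2)


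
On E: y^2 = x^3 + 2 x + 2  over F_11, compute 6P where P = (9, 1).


k = 6 = 110_2 (binary, LSB first: 011)
Double-and-add from P = (9, 1):
  bit 0 = 0: acc unchanged = O
  bit 1 = 1: acc = O + (9, 10) = (9, 10)
  bit 2 = 1: acc = (9, 10) + (9, 1) = O

6P = O


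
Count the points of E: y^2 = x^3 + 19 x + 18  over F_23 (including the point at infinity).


For each x in F_23, count y with y^2 = x^3 + 19 x + 18 mod 23:
  x = 0: RHS = 18, y in [8, 15]  -> 2 point(s)
  x = 2: RHS = 18, y in [8, 15]  -> 2 point(s)
  x = 5: RHS = 8, y in [10, 13]  -> 2 point(s)
  x = 6: RHS = 3, y in [7, 16]  -> 2 point(s)
  x = 10: RHS = 12, y in [9, 14]  -> 2 point(s)
  x = 13: RHS = 1, y in [1, 22]  -> 2 point(s)
  x = 16: RHS = 2, y in [5, 18]  -> 2 point(s)
  x = 19: RHS = 16, y in [4, 19]  -> 2 point(s)
  x = 20: RHS = 3, y in [7, 16]  -> 2 point(s)
  x = 21: RHS = 18, y in [8, 15]  -> 2 point(s)
Affine points: 20. Add the point at infinity: total = 21.

#E(F_23) = 21


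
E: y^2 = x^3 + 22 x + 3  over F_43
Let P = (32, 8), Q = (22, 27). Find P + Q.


P != Q, so use the chord formula.
s = (y2 - y1) / (x2 - x1) = (19) / (33) mod 43 = 11
x3 = s^2 - x1 - x2 mod 43 = 11^2 - 32 - 22 = 24
y3 = s (x1 - x3) - y1 mod 43 = 11 * (32 - 24) - 8 = 37

P + Q = (24, 37)


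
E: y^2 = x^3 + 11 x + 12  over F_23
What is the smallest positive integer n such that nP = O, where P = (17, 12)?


Compute successive multiples of P until we hit O:
  1P = (17, 12)
  2P = (5, 13)
  3P = (5, 10)
  4P = (17, 11)
  5P = O

ord(P) = 5


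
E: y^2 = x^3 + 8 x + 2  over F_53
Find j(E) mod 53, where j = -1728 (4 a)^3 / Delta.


Delta = -16(4 a^3 + 27 b^2) mod 53 = 7
-1728 * (4 a)^3 = -1728 * (4*8)^3 mod 53 = 29
j = 29 * 7^(-1) mod 53 = 42

j = 42 (mod 53)


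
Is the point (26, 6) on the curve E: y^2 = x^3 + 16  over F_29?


Check whether y^2 = x^3 + 0 x + 16 (mod 29) for (x, y) = (26, 6).
LHS: y^2 = 6^2 mod 29 = 7
RHS: x^3 + 0 x + 16 = 26^3 + 0*26 + 16 mod 29 = 18
LHS != RHS

No, not on the curve


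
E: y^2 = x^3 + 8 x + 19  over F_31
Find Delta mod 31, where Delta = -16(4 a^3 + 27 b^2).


4 a^3 + 27 b^2 = 4*8^3 + 27*19^2 = 2048 + 9747 = 11795
Delta = -16 * (11795) = -188720
Delta mod 31 = 8

Delta = 8 (mod 31)


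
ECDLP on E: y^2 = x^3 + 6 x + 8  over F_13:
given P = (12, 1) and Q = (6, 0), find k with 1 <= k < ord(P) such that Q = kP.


Enumerate multiples of P until we hit Q = (6, 0):
  1P = (12, 1)
  2P = (6, 0)
Match found at i = 2.

k = 2


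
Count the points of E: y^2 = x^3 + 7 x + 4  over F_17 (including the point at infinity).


For each x in F_17, count y with y^2 = x^3 + 7 x + 4 mod 17:
  x = 0: RHS = 4, y in [2, 15]  -> 2 point(s)
  x = 2: RHS = 9, y in [3, 14]  -> 2 point(s)
  x = 3: RHS = 1, y in [1, 16]  -> 2 point(s)
  x = 11: RHS = 1, y in [1, 16]  -> 2 point(s)
  x = 15: RHS = 16, y in [4, 13]  -> 2 point(s)
  x = 16: RHS = 13, y in [8, 9]  -> 2 point(s)
Affine points: 12. Add the point at infinity: total = 13.

#E(F_17) = 13


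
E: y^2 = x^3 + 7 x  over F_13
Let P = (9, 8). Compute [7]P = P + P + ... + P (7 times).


k = 7 = 111_2 (binary, LSB first: 111)
Double-and-add from P = (9, 8):
  bit 0 = 1: acc = O + (9, 8) = (9, 8)
  bit 1 = 1: acc = (9, 8) + (9, 5) = O
  bit 2 = 1: acc = O + (9, 8) = (9, 8)

7P = (9, 8)


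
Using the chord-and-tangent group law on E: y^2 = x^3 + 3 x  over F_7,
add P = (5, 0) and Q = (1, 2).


P != Q, so use the chord formula.
s = (y2 - y1) / (x2 - x1) = (2) / (3) mod 7 = 3
x3 = s^2 - x1 - x2 mod 7 = 3^2 - 5 - 1 = 3
y3 = s (x1 - x3) - y1 mod 7 = 3 * (5 - 3) - 0 = 6

P + Q = (3, 6)


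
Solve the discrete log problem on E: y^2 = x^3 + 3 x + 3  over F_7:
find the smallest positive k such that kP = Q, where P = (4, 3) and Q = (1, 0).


Enumerate multiples of P until we hit Q = (1, 0):
  1P = (4, 3)
  2P = (3, 2)
  3P = (1, 0)
Match found at i = 3.

k = 3


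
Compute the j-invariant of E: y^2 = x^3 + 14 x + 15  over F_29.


Delta = -16(4 a^3 + 27 b^2) mod 29 = 16
-1728 * (4 a)^3 = -1728 * (4*14)^3 mod 29 = 20
j = 20 * 16^(-1) mod 29 = 23

j = 23 (mod 29)


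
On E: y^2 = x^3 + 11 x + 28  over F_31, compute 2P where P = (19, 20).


Doubling: s = (3 x1^2 + a) / (2 y1)
s = (3*19^2 + 11) / (2*20) mod 31 = 1
x3 = s^2 - 2 x1 mod 31 = 1^2 - 2*19 = 25
y3 = s (x1 - x3) - y1 mod 31 = 1 * (19 - 25) - 20 = 5

2P = (25, 5)


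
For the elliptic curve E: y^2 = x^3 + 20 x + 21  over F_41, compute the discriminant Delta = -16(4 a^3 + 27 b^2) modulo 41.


4 a^3 + 27 b^2 = 4*20^3 + 27*21^2 = 32000 + 11907 = 43907
Delta = -16 * (43907) = -702512
Delta mod 41 = 23

Delta = 23 (mod 41)


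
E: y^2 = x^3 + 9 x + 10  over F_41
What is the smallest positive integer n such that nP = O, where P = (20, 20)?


Compute successive multiples of P until we hit O:
  1P = (20, 20)
  2P = (32, 15)
  3P = (39, 5)
  4P = (0, 16)
  5P = (3, 8)
  6P = (8, 15)
  7P = (22, 27)
  8P = (1, 26)
  ... (continuing to 22P)
  22P = O

ord(P) = 22
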